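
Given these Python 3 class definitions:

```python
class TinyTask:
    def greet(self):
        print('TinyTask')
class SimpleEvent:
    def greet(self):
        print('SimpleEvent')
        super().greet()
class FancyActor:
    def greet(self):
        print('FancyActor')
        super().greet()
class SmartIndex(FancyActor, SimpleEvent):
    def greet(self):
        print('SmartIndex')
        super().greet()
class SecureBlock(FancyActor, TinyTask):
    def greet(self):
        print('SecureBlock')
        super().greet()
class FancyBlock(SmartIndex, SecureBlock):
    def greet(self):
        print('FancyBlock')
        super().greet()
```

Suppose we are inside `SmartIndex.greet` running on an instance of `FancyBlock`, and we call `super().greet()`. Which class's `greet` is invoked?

L[FancyBlock] = FancyBlock + merge(L[SmartIndex], L[SecureBlock], [SmartIndex SecureBlock])
  take SmartIndex:  [SmartIndex FancyActor SimpleEvent object] + [SecureBlock FancyActor TinyTask object] + [SmartIndex SecureBlock]
  take SecureBlock:  [FancyActor SimpleEvent object] + [SecureBlock FancyActor TinyTask object] + [SecureBlock]
  take FancyActor:  [FancyActor SimpleEvent object] + [FancyActor TinyTask object]
  take SimpleEvent:  [SimpleEvent object] + [TinyTask object]
  take TinyTask:  [object] + [TinyTask object]
  take object:  [object] + [object]
MRO: FancyBlock SmartIndex SecureBlock FancyActor SimpleEvent TinyTask object
super() in SmartIndex.greet on a FancyBlock instance goes to the class after SmartIndex in FancyBlock's MRO: SecureBlock.

SecureBlock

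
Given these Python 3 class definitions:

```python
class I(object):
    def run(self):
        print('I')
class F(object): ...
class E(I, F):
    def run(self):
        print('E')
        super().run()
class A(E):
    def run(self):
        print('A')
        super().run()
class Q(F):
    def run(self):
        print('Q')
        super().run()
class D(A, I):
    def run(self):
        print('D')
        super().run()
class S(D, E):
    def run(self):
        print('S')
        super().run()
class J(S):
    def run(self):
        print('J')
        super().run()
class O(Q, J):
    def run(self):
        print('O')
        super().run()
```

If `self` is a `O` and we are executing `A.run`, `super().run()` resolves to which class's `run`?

L[O] = O + merge(L[Q], L[J], [Q J])
  take Q:  [Q F object] + [J S D A E I F object] + [Q J]
  take J:  [F object] + [J S D A E I F object] + [J]
  take S:  [F object] + [S D A E I F object]
  take D:  [F object] + [D A E I F object]
  take A:  [F object] + [A E I F object]
  take E:  [F object] + [E I F object]
  take I:  [F object] + [I F object]
  take F:  [F object] + [F object]
  take object:  [object] + [object]
MRO: O Q J S D A E I F object
super() in A.run on a O instance goes to the class after A in O's MRO: E.

E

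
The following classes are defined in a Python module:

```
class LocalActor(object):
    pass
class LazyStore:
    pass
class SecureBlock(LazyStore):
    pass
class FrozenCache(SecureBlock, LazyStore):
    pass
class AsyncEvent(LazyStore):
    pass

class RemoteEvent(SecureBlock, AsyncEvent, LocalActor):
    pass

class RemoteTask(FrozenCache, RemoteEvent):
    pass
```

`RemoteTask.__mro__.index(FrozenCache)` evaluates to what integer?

L[RemoteTask] = RemoteTask + merge(L[FrozenCache], L[RemoteEvent], [FrozenCache RemoteEvent])
  take FrozenCache:  [FrozenCache SecureBlock LazyStore object] + [RemoteEvent SecureBlock AsyncEvent LazyStore LocalActor object] + [FrozenCache RemoteEvent]
  take RemoteEvent:  [SecureBlock LazyStore object] + [RemoteEvent SecureBlock AsyncEvent LazyStore LocalActor object] + [RemoteEvent]
  take SecureBlock:  [SecureBlock LazyStore object] + [SecureBlock AsyncEvent LazyStore LocalActor object]
  take AsyncEvent:  [LazyStore object] + [AsyncEvent LazyStore LocalActor object]
  take LazyStore:  [LazyStore object] + [LazyStore LocalActor object]
  take LocalActor:  [object] + [LocalActor object]
  take object:  [object] + [object]
MRO: RemoteTask FrozenCache RemoteEvent SecureBlock AsyncEvent LazyStore LocalActor object
FrozenCache sits at index 1.

1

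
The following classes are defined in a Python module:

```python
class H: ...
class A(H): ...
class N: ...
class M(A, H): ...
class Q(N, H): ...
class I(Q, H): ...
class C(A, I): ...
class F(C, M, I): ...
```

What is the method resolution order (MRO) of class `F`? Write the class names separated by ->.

L[F] = F + merge(L[C], L[M], L[I], [C M I])
  take C:  [C A I Q N H object] + [M A H object] + [I Q N H object] + [C M I]
  take M:  [A I Q N H object] + [M A H object] + [I Q N H object] + [M I]
  take A:  [A I Q N H object] + [A H object] + [I Q N H object] + [I]
  take I:  [I Q N H object] + [H object] + [I Q N H object] + [I]
  take Q:  [Q N H object] + [H object] + [Q N H object]
  take N:  [N H object] + [H object] + [N H object]
  take H:  [H object] + [H object] + [H object]
  take object:  [object] + [object] + [object]

F -> C -> M -> A -> I -> Q -> N -> H -> object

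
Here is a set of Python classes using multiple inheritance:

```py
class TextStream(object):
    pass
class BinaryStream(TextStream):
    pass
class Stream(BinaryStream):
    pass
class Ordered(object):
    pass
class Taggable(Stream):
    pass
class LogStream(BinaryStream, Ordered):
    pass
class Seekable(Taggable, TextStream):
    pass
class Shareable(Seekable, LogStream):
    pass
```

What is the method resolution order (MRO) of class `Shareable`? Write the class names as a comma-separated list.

Shareable, Seekable, Taggable, Stream, LogStream, BinaryStream, TextStream, Ordered, object

L[Shareable] = Shareable + merge(L[Seekable], L[LogStream], [Seekable LogStream])
  take Seekable:  [Seekable Taggable Stream BinaryStream TextStream object] + [LogStream BinaryStream TextStream Ordered object] + [Seekable LogStream]
  take Taggable:  [Taggable Stream BinaryStream TextStream object] + [LogStream BinaryStream TextStream Ordered object] + [LogStream]
  take Stream:  [Stream BinaryStream TextStream object] + [LogStream BinaryStream TextStream Ordered object] + [LogStream]
  take LogStream:  [BinaryStream TextStream object] + [LogStream BinaryStream TextStream Ordered object] + [LogStream]
  take BinaryStream:  [BinaryStream TextStream object] + [BinaryStream TextStream Ordered object]
  take TextStream:  [TextStream object] + [TextStream Ordered object]
  take Ordered:  [object] + [Ordered object]
  take object:  [object] + [object]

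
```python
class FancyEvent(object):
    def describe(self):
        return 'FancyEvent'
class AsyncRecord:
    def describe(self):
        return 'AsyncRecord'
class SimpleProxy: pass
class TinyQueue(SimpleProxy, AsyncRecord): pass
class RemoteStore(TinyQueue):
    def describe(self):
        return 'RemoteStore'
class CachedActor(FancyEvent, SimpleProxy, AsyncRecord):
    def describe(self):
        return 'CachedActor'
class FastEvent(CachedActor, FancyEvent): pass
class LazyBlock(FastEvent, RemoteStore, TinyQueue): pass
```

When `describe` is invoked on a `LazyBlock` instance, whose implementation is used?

CachedActor

L[LazyBlock] = LazyBlock + merge(L[FastEvent], L[RemoteStore], L[TinyQueue], [FastEvent RemoteStore TinyQueue])
  take FastEvent:  [FastEvent CachedActor FancyEvent SimpleProxy AsyncRecord object] + [RemoteStore TinyQueue SimpleProxy AsyncRecord object] + [TinyQueue SimpleProxy AsyncRecord object] + [FastEvent RemoteStore TinyQueue]
  take CachedActor:  [CachedActor FancyEvent SimpleProxy AsyncRecord object] + [RemoteStore TinyQueue SimpleProxy AsyncRecord object] + [TinyQueue SimpleProxy AsyncRecord object] + [RemoteStore TinyQueue]
  take FancyEvent:  [FancyEvent SimpleProxy AsyncRecord object] + [RemoteStore TinyQueue SimpleProxy AsyncRecord object] + [TinyQueue SimpleProxy AsyncRecord object] + [RemoteStore TinyQueue]
  take RemoteStore:  [SimpleProxy AsyncRecord object] + [RemoteStore TinyQueue SimpleProxy AsyncRecord object] + [TinyQueue SimpleProxy AsyncRecord object] + [RemoteStore TinyQueue]
  take TinyQueue:  [SimpleProxy AsyncRecord object] + [TinyQueue SimpleProxy AsyncRecord object] + [TinyQueue SimpleProxy AsyncRecord object] + [TinyQueue]
  take SimpleProxy:  [SimpleProxy AsyncRecord object] + [SimpleProxy AsyncRecord object] + [SimpleProxy AsyncRecord object]
  take AsyncRecord:  [AsyncRecord object] + [AsyncRecord object] + [AsyncRecord object]
  take object:  [object] + [object] + [object]
MRO: LazyBlock FastEvent CachedActor FancyEvent RemoteStore TinyQueue SimpleProxy AsyncRecord object
describe is defined in: AsyncRecord, CachedActor, FancyEvent, RemoteStore. First along the MRO is CachedActor.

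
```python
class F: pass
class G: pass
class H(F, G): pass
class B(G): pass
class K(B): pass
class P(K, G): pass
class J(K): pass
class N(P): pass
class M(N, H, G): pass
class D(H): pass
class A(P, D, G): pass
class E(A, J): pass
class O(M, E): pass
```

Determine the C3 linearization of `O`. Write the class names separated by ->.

L[O] = O + merge(L[M], L[E], [M E])
  take M:  [M N P K B H F G object] + [E A P J K B D H F G object] + [M E]
  take N:  [N P K B H F G object] + [E A P J K B D H F G object] + [E]
  take E:  [P K B H F G object] + [E A P J K B D H F G object] + [E]
  take A:  [P K B H F G object] + [A P J K B D H F G object]
  take P:  [P K B H F G object] + [P J K B D H F G object]
  take J:  [K B H F G object] + [J K B D H F G object]
  take K:  [K B H F G object] + [K B D H F G object]
  take B:  [B H F G object] + [B D H F G object]
  take D:  [H F G object] + [D H F G object]
  take H:  [H F G object] + [H F G object]
  take F:  [F G object] + [F G object]
  take G:  [G object] + [G object]
  take object:  [object] + [object]

O -> M -> N -> E -> A -> P -> J -> K -> B -> D -> H -> F -> G -> object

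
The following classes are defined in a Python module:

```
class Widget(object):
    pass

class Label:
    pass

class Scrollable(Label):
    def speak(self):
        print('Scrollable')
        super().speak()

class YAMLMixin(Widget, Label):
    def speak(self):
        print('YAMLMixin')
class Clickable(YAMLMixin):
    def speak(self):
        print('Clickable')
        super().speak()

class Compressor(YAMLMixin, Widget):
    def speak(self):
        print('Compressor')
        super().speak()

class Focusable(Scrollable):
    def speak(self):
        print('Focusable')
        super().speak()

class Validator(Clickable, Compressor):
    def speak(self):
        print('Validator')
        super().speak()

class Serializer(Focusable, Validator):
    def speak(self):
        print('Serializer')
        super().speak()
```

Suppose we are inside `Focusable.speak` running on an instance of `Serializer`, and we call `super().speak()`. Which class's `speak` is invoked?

L[Serializer] = Serializer + merge(L[Focusable], L[Validator], [Focusable Validator])
  take Focusable:  [Focusable Scrollable Label object] + [Validator Clickable Compressor YAMLMixin Widget Label object] + [Focusable Validator]
  take Scrollable:  [Scrollable Label object] + [Validator Clickable Compressor YAMLMixin Widget Label object] + [Validator]
  take Validator:  [Label object] + [Validator Clickable Compressor YAMLMixin Widget Label object] + [Validator]
  take Clickable:  [Label object] + [Clickable Compressor YAMLMixin Widget Label object]
  take Compressor:  [Label object] + [Compressor YAMLMixin Widget Label object]
  take YAMLMixin:  [Label object] + [YAMLMixin Widget Label object]
  take Widget:  [Label object] + [Widget Label object]
  take Label:  [Label object] + [Label object]
  take object:  [object] + [object]
MRO: Serializer Focusable Scrollable Validator Clickable Compressor YAMLMixin Widget Label object
super() in Focusable.speak on a Serializer instance goes to the class after Focusable in Serializer's MRO: Scrollable.

Scrollable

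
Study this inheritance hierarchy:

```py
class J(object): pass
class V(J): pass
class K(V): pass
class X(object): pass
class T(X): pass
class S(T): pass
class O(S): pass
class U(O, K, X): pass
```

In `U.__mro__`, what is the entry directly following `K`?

L[U] = U + merge(L[O], L[K], L[X], [O K X])
  take O:  [O S T X object] + [K V J object] + [X object] + [O K X]
  take S:  [S T X object] + [K V J object] + [X object] + [K X]
  take T:  [T X object] + [K V J object] + [X object] + [K X]
  take K:  [X object] + [K V J object] + [X object] + [K X]
  take X:  [X object] + [V J object] + [X object] + [X]
  take V:  [object] + [V J object] + [object]
  take J:  [object] + [J object] + [object]
  take object:  [object] + [object] + [object]
MRO: U O S T K X V J object
K is at position 4; next is X.

X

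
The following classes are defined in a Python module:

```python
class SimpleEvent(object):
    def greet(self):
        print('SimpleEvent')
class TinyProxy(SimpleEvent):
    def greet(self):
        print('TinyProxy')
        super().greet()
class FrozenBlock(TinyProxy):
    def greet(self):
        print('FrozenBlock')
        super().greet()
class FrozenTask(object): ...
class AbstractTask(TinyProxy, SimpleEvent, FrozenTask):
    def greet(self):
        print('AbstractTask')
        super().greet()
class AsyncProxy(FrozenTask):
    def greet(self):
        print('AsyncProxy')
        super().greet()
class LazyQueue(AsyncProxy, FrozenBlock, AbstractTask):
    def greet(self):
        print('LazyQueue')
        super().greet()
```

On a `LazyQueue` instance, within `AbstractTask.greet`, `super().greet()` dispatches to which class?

L[LazyQueue] = LazyQueue + merge(L[AsyncProxy], L[FrozenBlock], L[AbstractTask], [AsyncProxy FrozenBlock AbstractTask])
  take AsyncProxy:  [AsyncProxy FrozenTask object] + [FrozenBlock TinyProxy SimpleEvent object] + [AbstractTask TinyProxy SimpleEvent FrozenTask object] + [AsyncProxy FrozenBlock AbstractTask]
  take FrozenBlock:  [FrozenTask object] + [FrozenBlock TinyProxy SimpleEvent object] + [AbstractTask TinyProxy SimpleEvent FrozenTask object] + [FrozenBlock AbstractTask]
  take AbstractTask:  [FrozenTask object] + [TinyProxy SimpleEvent object] + [AbstractTask TinyProxy SimpleEvent FrozenTask object] + [AbstractTask]
  take TinyProxy:  [FrozenTask object] + [TinyProxy SimpleEvent object] + [TinyProxy SimpleEvent FrozenTask object]
  take SimpleEvent:  [FrozenTask object] + [SimpleEvent object] + [SimpleEvent FrozenTask object]
  take FrozenTask:  [FrozenTask object] + [object] + [FrozenTask object]
  take object:  [object] + [object] + [object]
MRO: LazyQueue AsyncProxy FrozenBlock AbstractTask TinyProxy SimpleEvent FrozenTask object
super() in AbstractTask.greet on a LazyQueue instance goes to the class after AbstractTask in LazyQueue's MRO: TinyProxy.

TinyProxy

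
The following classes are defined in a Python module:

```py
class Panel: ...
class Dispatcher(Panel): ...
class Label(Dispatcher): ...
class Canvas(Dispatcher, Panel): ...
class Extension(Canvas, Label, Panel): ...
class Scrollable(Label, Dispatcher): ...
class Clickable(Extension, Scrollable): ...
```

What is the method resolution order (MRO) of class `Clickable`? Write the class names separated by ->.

Clickable -> Extension -> Canvas -> Scrollable -> Label -> Dispatcher -> Panel -> object

L[Clickable] = Clickable + merge(L[Extension], L[Scrollable], [Extension Scrollable])
  take Extension:  [Extension Canvas Label Dispatcher Panel object] + [Scrollable Label Dispatcher Panel object] + [Extension Scrollable]
  take Canvas:  [Canvas Label Dispatcher Panel object] + [Scrollable Label Dispatcher Panel object] + [Scrollable]
  take Scrollable:  [Label Dispatcher Panel object] + [Scrollable Label Dispatcher Panel object] + [Scrollable]
  take Label:  [Label Dispatcher Panel object] + [Label Dispatcher Panel object]
  take Dispatcher:  [Dispatcher Panel object] + [Dispatcher Panel object]
  take Panel:  [Panel object] + [Panel object]
  take object:  [object] + [object]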